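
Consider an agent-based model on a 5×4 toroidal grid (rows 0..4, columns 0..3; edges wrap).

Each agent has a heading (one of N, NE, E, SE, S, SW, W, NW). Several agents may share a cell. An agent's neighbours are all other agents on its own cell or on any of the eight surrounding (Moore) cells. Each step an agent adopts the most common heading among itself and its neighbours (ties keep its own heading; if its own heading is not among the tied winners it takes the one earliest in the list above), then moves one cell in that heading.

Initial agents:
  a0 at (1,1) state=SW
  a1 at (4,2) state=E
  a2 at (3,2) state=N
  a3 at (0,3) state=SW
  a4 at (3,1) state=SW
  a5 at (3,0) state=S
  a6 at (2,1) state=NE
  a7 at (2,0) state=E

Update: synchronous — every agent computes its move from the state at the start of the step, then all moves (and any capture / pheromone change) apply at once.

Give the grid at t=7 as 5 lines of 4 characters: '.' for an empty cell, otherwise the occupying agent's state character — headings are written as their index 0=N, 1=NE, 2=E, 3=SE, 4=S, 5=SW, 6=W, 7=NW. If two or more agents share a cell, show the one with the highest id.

..5.
...5
5...
5.5.
.55.

t=1: a0@(2,0):SW a1@(0,1):SW a2@(2,2):N a3@(1,2):SW a4@(3,2):E a5@(4,0):S a6@(3,0):SW a7@(3,3):SW
t=2: a0@(3,3):SW a1@(1,0):SW a2@(3,1):SW a3@(2,1):SW a4@(3,3):E a5@(0,3):SW a6@(4,3):SW a7@(4,2):SW
t=3: a0@(4,2):SW a1@(2,3):SW a2@(4,0):SW a3@(3,0):SW a4@(4,2):SW a5@(1,2):SW a6@(0,2):SW a7@(0,1):SW
t=4: a0@(0,1):SW a1@(3,2):SW a2@(0,3):SW a3@(4,3):SW a4@(0,1):SW a5@(2,1):SW a6@(1,1):SW a7@(1,0):SW
t=5: a0@(1,0):SW a1@(4,1):SW a2@(1,2):SW a3@(0,2):SW a4@(1,0):SW a5@(3,0):SW a6@(2,0):SW a7@(2,3):SW
t=6: a0@(2,3):SW a1@(0,0):SW a2@(2,1):SW a3@(1,1):SW a4@(2,3):SW a5@(4,3):SW a6@(3,3):SW a7@(3,2):SW
t=7: a0@(3,2):SW a1@(1,3):SW a2@(3,0):SW a3@(2,0):SW a4@(3,2):SW a5@(0,2):SW a6@(4,2):SW a7@(4,1):SW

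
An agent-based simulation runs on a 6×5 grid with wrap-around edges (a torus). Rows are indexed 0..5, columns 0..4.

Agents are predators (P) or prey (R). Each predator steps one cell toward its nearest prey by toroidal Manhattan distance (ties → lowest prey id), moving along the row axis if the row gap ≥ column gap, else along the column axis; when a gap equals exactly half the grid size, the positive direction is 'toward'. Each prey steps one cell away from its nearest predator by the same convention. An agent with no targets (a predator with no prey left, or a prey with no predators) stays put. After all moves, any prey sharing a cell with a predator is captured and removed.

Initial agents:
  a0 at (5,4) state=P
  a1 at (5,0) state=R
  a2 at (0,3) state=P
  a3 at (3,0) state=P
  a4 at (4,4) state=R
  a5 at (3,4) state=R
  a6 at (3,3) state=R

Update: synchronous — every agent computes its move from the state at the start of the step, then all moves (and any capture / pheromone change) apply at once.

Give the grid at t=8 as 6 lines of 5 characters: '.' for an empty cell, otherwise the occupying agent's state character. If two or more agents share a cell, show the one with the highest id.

t=1: a0@(5,0):P a1@(5,1):R a2@(0,4):P a3@(3,4):P a5@(3,3):R a6@(3,2):R
t=2: a0@(5,1):P a1@(5,2):R a2@(0,0):P a3@(3,3):P a5@(3,2):R a6@(3,1):R
t=3: a0@(5,2):P a1@(5,3):R a2@(0,1):P a3@(3,2):P a5@(3,1):R a6@(2,1):R
t=4: a0@(5,3):P a1@(5,4):R a2@(1,1):P a3@(3,1):P a5@(3,0):R
t=5: a0@(5,4):P a1@(5,0):R a2@(2,1):P a3@(3,0):P a5@(3,4):R
t=6: a0@(5,0):P a1@(5,1):R a2@(2,0):P a3@(3,4):P a5@(3,3):R
t=7: a0@(5,1):P a1@(5,2):R a2@(2,4):P a3@(3,3):P a5@(3,2):R
t=8: a0@(5,2):P a1@(5,3):R a2@(2,3):P a3@(3,2):P a5@(3,1):R

.....
.....
...P.
.RP..
.....
..PR.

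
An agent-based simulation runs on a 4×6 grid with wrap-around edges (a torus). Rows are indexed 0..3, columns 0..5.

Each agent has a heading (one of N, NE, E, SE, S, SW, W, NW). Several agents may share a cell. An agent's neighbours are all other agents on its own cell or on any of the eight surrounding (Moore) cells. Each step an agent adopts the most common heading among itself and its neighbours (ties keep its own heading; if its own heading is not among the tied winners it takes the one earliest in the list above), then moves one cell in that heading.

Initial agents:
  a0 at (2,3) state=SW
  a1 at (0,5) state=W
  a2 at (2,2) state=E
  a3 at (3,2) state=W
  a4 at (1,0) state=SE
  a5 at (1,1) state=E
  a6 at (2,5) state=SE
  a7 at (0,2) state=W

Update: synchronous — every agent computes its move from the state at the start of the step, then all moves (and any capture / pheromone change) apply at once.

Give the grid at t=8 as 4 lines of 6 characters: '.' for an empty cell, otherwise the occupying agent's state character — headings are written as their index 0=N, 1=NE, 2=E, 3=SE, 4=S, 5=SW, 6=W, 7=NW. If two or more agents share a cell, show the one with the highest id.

t=1: a0@(3,2):SW a1@(0,4):W a2@(2,3):E a3@(3,1):W a4@(2,1):SE a5@(1,2):E a6@(3,0):SE a7@(0,1):W
t=2: a0@(3,1):W a1@(0,3):W a2@(2,4):E a3@(3,0):W a4@(3,2):SE a5@(1,3):E a6@(0,1):SE a7@(0,0):W
t=3: a0@(3,0):W a1@(0,2):W a2@(2,5):E a3@(3,5):W a4@(0,3):SE a5@(1,4):E a6@(0,0):W a7@(0,5):W
t=4: a0@(3,5):W a1@(0,1):W a2@(2,0):E a3@(3,4):W a4@(1,4):SE a5@(1,5):E a6@(0,5):W a7@(0,4):W
t=5: a0@(3,4):W a1@(0,0):W a2@(2,1):E a3@(3,3):W a4@(1,3):W a5@(1,0):E a6@(0,4):W a7@(0,3):W
t=6: a0@(3,3):W a1@(0,5):W a2@(2,2):E a3@(3,2):W a4@(1,2):W a5@(1,1):E a6@(0,3):W a7@(0,2):W
t=7: a0@(3,2):W a1@(0,4):W a2@(2,1):W a3@(3,1):W a4@(1,1):W a5@(1,2):E a6@(0,2):W a7@(0,1):W
t=8: a0@(3,1):W a1@(0,3):W a2@(2,0):W a3@(3,0):W a4@(1,0):W a5@(1,1):W a6@(0,1):W a7@(0,0):W

66.6..
66....
6.....
66....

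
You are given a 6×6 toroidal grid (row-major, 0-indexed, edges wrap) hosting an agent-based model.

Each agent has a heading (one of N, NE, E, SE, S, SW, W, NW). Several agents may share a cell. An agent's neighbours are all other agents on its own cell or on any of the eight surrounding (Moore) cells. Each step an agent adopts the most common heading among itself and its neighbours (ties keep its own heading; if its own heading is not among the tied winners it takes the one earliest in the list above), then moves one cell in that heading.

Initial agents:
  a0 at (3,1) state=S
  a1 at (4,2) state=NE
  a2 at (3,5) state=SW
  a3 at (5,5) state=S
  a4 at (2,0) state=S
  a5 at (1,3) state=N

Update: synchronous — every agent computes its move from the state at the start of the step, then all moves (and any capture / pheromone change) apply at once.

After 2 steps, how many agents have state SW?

t=1: a0@(4,1):S a1@(3,3):NE a2@(4,4):SW a3@(0,5):S a4@(3,0):S a5@(0,3):N
t=2: a0@(5,1):S a1@(2,4):NE a2@(5,3):SW a3@(1,5):S a4@(4,0):S a5@(5,3):N

1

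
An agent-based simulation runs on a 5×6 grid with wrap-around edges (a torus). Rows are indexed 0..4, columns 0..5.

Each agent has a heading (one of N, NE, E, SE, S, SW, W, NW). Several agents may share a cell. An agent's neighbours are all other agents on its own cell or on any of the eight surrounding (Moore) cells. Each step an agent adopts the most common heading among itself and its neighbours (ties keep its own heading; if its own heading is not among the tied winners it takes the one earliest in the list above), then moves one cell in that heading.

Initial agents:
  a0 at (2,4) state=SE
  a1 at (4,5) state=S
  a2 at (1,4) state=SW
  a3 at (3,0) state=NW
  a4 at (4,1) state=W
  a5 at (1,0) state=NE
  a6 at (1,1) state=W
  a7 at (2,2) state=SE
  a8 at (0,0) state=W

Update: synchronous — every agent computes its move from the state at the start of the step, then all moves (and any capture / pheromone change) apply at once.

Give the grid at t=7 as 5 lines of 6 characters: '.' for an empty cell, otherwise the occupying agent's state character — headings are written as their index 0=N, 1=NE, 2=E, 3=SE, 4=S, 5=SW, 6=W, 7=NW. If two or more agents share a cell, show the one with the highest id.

.....6
6....6
.....6
...5..
6....6

t=1: a0@(3,5):SE a1@(0,5):S a2@(2,3):SW a3@(2,5):NW a4@(4,0):W a5@(1,5):W a6@(1,0):W a7@(3,3):SE a8@(0,5):W
t=2: a0@(4,0):SE a1@(0,4):W a2@(3,2):SW a3@(2,4):W a4@(4,5):W a5@(1,4):W a6@(1,5):W a7@(4,4):SE a8@(0,4):W
t=3: a0@(0,1):SE a1@(0,3):W a2@(4,1):SW a3@(2,3):W a4@(4,4):W a5@(1,3):W a6@(1,4):W a7@(4,3):W a8@(0,3):W
t=4: a0@(1,2):SE a1@(0,2):W a2@(0,0):SW a3@(2,2):W a4@(4,3):W a5@(1,2):W a6@(1,3):W a7@(4,2):W a8@(0,2):W
t=5: a0@(1,1):W a1@(0,1):W a2@(1,5):SW a3@(2,1):W a4@(4,2):W a5@(1,1):W a6@(1,2):W a7@(4,1):W a8@(0,1):W
t=6: a0@(1,0):W a1@(0,0):W a2@(2,4):SW a3@(2,0):W a4@(4,1):W a5@(1,0):W a6@(1,1):W a7@(4,0):W a8@(0,0):W
t=7: a0@(1,5):W a1@(0,5):W a2@(3,3):SW a3@(2,5):W a4@(4,0):W a5@(1,5):W a6@(1,0):W a7@(4,5):W a8@(0,5):W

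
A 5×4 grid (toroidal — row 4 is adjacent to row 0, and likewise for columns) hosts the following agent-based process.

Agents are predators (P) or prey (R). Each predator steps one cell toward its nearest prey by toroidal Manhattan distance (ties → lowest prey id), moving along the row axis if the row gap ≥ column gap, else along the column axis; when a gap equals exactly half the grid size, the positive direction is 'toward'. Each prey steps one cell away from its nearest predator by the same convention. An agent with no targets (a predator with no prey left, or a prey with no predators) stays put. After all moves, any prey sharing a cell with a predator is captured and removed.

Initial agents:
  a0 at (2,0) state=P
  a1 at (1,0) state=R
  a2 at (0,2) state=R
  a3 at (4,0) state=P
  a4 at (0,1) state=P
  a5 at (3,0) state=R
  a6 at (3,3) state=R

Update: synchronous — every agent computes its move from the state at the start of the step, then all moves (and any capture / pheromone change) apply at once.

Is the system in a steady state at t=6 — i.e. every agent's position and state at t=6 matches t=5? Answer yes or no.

t=1: a0@(1,0):P a1@(0,0):R a2@(0,3):R a3@(3,0):P a4@(0,2):P a5@(4,0):R a6@(4,3):R
t=2: a0@(0,0):P a3@(4,0):P a4@(0,3):P
t=3: (unchanged — steady state)

yes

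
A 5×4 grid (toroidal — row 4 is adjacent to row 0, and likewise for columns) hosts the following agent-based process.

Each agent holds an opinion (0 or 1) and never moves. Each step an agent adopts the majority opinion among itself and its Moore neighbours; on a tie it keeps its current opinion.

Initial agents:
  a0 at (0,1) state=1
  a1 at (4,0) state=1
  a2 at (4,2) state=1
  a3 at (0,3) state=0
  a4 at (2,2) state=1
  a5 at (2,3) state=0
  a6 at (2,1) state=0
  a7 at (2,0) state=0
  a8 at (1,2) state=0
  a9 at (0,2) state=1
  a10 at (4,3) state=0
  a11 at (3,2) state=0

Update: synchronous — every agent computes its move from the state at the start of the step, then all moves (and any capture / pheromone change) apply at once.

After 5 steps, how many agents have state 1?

4

t=1: a0@(0,1):1 a1@(4,0):1 a2@(4,2):1 a3@(0,3):0 a4@(2,2):0 a5@(2,3):0 a6@(2,1):0 a7@(2,0):0 a8@(1,2):0 a9@(0,2):1 a10@(4,3):0 a11@(3,2):0
t=2: (unchanged — steady state)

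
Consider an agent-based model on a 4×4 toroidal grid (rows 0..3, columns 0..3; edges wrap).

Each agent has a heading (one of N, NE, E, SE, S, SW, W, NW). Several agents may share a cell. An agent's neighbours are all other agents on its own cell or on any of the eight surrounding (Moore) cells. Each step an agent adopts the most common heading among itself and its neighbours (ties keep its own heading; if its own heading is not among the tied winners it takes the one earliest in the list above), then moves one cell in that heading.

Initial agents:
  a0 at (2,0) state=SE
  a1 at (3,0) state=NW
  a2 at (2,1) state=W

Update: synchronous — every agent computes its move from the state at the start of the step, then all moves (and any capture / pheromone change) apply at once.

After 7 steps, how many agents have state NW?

t=1: a0@(3,1):SE a1@(2,3):NW a2@(2,0):W
t=2: a0@(0,2):SE a1@(1,2):NW a2@(2,3):W
t=3: a0@(1,3):SE a1@(0,1):NW a2@(2,2):W
t=4: a0@(2,0):SE a1@(3,0):NW a2@(2,1):W
t=5: a0@(3,1):SE a1@(2,3):NW a2@(2,0):W
t=6: a0@(0,2):SE a1@(1,2):NW a2@(2,3):W
t=7: a0@(1,3):SE a1@(0,1):NW a2@(2,2):W

1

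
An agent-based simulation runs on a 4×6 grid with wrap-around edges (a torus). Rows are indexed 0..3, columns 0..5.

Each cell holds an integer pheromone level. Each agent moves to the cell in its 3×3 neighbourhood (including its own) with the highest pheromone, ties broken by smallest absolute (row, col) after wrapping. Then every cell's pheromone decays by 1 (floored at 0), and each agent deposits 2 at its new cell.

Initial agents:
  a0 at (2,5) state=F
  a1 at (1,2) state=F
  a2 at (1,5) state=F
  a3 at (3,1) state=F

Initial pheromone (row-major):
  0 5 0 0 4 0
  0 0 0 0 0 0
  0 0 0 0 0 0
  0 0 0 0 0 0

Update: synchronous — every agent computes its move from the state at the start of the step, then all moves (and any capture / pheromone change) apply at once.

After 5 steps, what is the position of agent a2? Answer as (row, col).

(0, 4)

t=1: a0@(1,0) a1@(0,1) a2@(0,4) a3@(0,1) | pheromone: 0 8 0 0 5 0 / 2 0 0 0 0 0 / 0 0 0 0 0 0 / 0 0 0 0 0 0
t=2: a0@(0,1) a1@(0,1) a2@(0,4) a3@(0,1) | pheromone: 0 13 0 0 6 0 / 1 0 0 0 0 0 / 0 0 0 0 0 0 / 0 0 0 0 0 0
t=3: a0@(0,1) a1@(0,1) a2@(0,4) a3@(0,1) | pheromone: 0 18 0 0 7 0 / 0 0 0 0 0 0 / 0 0 0 0 0 0 / 0 0 0 0 0 0
t=4: a0@(0,1) a1@(0,1) a2@(0,4) a3@(0,1) | pheromone: 0 23 0 0 8 0 / 0 0 0 0 0 0 / 0 0 0 0 0 0 / 0 0 0 0 0 0
t=5: a0@(0,1) a1@(0,1) a2@(0,4) a3@(0,1) | pheromone: 0 28 0 0 9 0 / 0 0 0 0 0 0 / 0 0 0 0 0 0 / 0 0 0 0 0 0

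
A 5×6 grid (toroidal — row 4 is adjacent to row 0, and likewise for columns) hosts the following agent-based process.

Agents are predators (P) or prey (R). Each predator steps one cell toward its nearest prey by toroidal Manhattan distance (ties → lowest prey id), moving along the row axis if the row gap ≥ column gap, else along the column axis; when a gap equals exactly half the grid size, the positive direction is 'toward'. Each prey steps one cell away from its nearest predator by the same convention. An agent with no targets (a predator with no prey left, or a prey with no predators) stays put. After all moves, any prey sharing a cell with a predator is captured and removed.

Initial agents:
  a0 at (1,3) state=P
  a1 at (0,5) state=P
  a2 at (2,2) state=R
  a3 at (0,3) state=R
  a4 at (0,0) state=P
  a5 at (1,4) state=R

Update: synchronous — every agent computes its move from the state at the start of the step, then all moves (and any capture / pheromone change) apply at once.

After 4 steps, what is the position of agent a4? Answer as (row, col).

(2, 1)

t=1: a0@(0,3):P a1@(0,4):P a2@(3,2):R a3@(4,3):R a4@(0,1):P a5@(1,5):R
t=2: a0@(4,3):P a1@(4,4):P a2@(2,2):R a3@(3,3):R a4@(4,1):P a5@(2,5):R
t=3: a0@(3,3):P a1@(3,4):P a2@(1,2):R a3@(2,3):R a4@(3,1):P a5@(1,5):R
t=4: a0@(2,3):P a1@(2,4):P a2@(0,2):R a3@(1,3):R a4@(2,1):P a5@(0,5):R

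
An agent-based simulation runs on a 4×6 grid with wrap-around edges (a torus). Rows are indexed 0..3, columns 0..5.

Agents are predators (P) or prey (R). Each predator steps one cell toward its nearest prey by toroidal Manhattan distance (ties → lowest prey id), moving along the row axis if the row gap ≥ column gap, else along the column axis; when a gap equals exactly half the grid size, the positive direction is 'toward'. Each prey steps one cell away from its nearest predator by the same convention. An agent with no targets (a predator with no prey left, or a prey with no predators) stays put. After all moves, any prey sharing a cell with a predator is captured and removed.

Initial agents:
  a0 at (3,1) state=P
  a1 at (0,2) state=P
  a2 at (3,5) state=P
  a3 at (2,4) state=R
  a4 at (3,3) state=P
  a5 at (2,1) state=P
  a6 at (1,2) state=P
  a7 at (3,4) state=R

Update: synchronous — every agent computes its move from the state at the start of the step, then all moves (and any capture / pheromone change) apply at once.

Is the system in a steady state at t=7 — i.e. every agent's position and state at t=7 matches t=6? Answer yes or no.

t=1: a0@(3,2):P a1@(0,3):P a2@(3,4):P a3@(1,4):R a4@(3,4):P a5@(2,2):P a6@(1,3):P a7@(3,3):R
t=2: a0@(3,3):P a1@(3,3):P a2@(3,3):P a3@(1,5):R a4@(3,3):P a5@(3,2):P a6@(1,4):P a7@(3,4):R
t=3: a0@(3,4):P a1@(3,4):P a2@(3,4):P a3@(1,0):R a4@(3,4):P a5@(3,3):P a6@(1,5):P a7@(3,5):R
t=4: a0@(3,5):P a1@(3,5):P a2@(3,5):P a3@(1,1):R a4@(3,5):P a5@(3,4):P a6@(1,0):P a7@(3,0):R
t=5: a0@(3,0):P a1@(3,0):P a2@(3,0):P a3@(1,2):R a4@(3,0):P a5@(3,5):P a6@(1,1):P a7@(3,1):R
t=6: a0@(3,1):P a1@(3,1):P a2@(3,1):P a3@(1,3):R a4@(3,1):P a5@(3,0):P a6@(1,2):P a7@(3,2):R
t=7: a0@(3,2):P a1@(3,2):P a2@(3,2):P a3@(1,4):R a4@(3,2):P a5@(3,1):P a6@(1,3):P a7@(3,3):R

no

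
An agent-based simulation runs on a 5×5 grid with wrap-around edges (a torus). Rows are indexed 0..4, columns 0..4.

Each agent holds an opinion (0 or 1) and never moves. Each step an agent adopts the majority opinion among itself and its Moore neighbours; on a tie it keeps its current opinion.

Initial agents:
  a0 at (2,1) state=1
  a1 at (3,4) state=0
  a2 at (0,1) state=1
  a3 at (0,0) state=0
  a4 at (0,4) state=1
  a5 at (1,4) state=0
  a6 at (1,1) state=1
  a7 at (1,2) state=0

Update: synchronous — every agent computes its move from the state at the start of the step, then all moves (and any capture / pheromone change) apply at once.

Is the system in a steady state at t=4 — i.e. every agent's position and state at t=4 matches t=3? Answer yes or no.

t=1: a0@(2,1):1 a1@(3,4):0 a2@(0,1):1 a3@(0,0):1 a4@(0,4):0 a5@(1,4):0 a6@(1,1):1 a7@(1,2):1
t=2: (unchanged — steady state)

yes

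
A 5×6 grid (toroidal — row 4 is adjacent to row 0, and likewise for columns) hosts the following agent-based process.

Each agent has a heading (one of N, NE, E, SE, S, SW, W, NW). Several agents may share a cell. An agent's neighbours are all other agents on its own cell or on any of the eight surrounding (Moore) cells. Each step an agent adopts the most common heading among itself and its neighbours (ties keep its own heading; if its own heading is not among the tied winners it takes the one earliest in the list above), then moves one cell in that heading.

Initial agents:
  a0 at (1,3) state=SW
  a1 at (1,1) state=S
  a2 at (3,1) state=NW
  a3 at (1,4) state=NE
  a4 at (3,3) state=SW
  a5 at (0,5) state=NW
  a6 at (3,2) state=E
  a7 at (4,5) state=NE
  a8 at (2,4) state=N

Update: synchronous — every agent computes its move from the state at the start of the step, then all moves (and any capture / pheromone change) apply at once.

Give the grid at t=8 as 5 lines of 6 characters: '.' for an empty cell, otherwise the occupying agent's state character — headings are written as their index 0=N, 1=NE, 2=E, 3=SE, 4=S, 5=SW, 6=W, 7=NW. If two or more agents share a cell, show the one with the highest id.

t=1: a0@(2,2):SW a1@(2,1):S a2@(2,0):NW a3@(0,5):NE a4@(4,2):SW a5@(4,0):NE a6@(3,3):E a7@(3,0):NE a8@(3,3):SW
t=2: a0@(3,1):SW a1@(3,1):S a2@(1,5):NW a3@(4,0):NE a4@(0,1):SW a5@(3,1):NE a6@(4,2):SW a7@(2,1):NE a8@(4,2):SW
t=3: a0@(4,0):SW a1@(2,2):NE a2@(0,4):NW a3@(3,1):NE a4@(1,0):SW a5@(2,2):NE a6@(0,1):SW a7@(1,2):NE a8@(0,1):SW
t=4: a0@(0,5):SW a1@(1,3):NE a2@(4,3):NW a3@(2,2):NE a4@(2,5):SW a5@(1,3):NE a6@(1,0):SW a7@(0,3):NE a8@(1,0):SW
t=5: a0@(1,4):SW a1@(0,4):NE a2@(3,2):NW a3@(1,3):NE a4@(3,4):SW a5@(0,4):NE a6@(2,5):SW a7@(4,4):NE a8@(2,5):SW
t=6: a0@(2,3):SW a1@(4,5):NE a2@(2,1):NW a3@(0,4):NE a4@(4,3):SW a5@(4,5):NE a6@(3,4):SW a7@(3,5):NE a8@(3,4):SW
t=7: a0@(3,2):SW a1@(3,0):NE a2@(1,0):NW a3@(4,5):NE a4@(0,2):SW a5@(3,0):NE a6@(4,3):SW a7@(2,0):NE a8@(4,3):SW
t=8: a0@(4,1):SW a1@(2,1):NE a2@(0,5):NW a3@(3,0):NE a4@(1,1):SW a5@(2,1):NE a6@(0,2):SW a7@(1,1):NE a8@(0,2):SW

..5..7
.1....
.1....
1.....
.5....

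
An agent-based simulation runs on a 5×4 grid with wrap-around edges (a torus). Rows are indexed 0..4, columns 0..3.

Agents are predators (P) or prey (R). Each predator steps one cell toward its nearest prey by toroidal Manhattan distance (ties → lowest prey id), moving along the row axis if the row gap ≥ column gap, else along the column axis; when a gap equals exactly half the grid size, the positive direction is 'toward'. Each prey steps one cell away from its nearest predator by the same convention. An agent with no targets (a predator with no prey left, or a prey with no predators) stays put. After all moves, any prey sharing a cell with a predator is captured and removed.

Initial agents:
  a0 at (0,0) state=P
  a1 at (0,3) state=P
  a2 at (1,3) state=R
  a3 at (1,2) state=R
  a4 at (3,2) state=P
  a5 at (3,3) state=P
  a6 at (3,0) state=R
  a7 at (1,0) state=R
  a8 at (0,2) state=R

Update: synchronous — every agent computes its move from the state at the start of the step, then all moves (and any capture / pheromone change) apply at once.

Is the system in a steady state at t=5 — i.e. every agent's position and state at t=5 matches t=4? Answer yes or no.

t=1: a0@(1,0):P a1@(1,3):P a2@(2,3):R a4@(2,2):P a5@(3,0):P a6@(3,1):R a7@(2,0):R a8@(0,1):R
t=2: a0@(2,0):P a1@(2,3):P a2@(3,3):R a4@(2,3):P a5@(3,1):P a6@(3,2):R a7@(3,0):R a8@(4,1):R
t=3: a0@(3,0):P a1@(3,3):P a2@(4,3):R a4@(3,3):P a5@(3,2):P a7@(4,0):R a8@(0,1):R
t=4: a0@(4,0):P a1@(4,3):P a2@(0,3):R a4@(4,3):P a5@(4,2):P a7@(0,0):R a8@(1,1):R
t=5: a0@(0,0):P a1@(0,3):P a2@(1,3):R a4@(0,3):P a5@(0,2):P a7@(1,0):R a8@(2,1):R

no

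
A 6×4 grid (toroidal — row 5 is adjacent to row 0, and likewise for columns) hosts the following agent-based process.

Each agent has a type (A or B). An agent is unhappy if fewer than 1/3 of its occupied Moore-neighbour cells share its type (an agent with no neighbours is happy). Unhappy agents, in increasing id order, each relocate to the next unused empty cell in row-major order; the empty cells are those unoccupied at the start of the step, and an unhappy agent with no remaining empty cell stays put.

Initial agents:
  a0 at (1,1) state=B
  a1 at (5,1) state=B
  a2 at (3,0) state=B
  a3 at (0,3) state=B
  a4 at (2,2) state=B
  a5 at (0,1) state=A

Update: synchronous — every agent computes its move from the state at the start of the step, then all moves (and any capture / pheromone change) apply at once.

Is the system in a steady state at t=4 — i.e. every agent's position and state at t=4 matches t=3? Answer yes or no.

no

t=1: a0@(1,1):B a1@(0,0):B a2@(3,0):B a3@(0,3):B a4@(2,2):B a5@(0,2):A
t=2: a0@(1,1):B a1@(0,0):B a2@(3,0):B a3@(0,3):B a4@(2,2):B a5@(0,1):A
t=3: a0@(1,1):B a1@(0,0):B a2@(3,0):B a3@(0,3):B a4@(2,2):B a5@(0,2):A
t=4: a0@(1,1):B a1@(0,0):B a2@(3,0):B a3@(0,3):B a4@(2,2):B a5@(0,1):A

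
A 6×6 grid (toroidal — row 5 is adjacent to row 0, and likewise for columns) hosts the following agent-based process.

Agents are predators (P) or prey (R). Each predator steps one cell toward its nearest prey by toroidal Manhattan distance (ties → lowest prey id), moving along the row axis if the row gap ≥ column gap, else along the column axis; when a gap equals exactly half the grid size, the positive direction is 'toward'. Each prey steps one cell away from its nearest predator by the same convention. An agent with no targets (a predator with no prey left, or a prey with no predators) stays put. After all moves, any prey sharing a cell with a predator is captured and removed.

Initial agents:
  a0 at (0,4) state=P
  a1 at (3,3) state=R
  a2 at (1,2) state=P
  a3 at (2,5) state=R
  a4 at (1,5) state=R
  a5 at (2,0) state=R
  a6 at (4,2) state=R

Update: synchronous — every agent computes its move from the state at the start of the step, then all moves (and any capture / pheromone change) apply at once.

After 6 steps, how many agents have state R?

5

t=1: a0@(1,4):P a1@(4,3):R a2@(2,2):P a3@(3,5):R a4@(2,5):R a5@(2,5):R a6@(3,2):R
t=2: a0@(2,4):P a1@(5,3):R a2@(3,2):P a3@(4,5):R a4@(3,5):R a5@(3,5):R a6@(4,2):R
t=3: a0@(3,4):P a1@(0,3):R a2@(4,2):P a3@(5,5):R a4@(4,5):R a5@(4,5):R a6@(5,2):R
t=4: a0@(4,4):P a1@(1,3):R a2@(5,2):P a3@(0,5):R a4@(5,5):R a5@(5,5):R a6@(0,2):R
t=5: a0@(5,4):P a1@(2,3):R a2@(0,2):P a3@(1,5):R a4@(0,5):R a5@(0,5):R a6@(1,2):R
t=6: a0@(0,4):P a1@(3,3):R a2@(1,2):P a3@(2,5):R a4@(1,5):R a5@(1,5):R a6@(2,2):R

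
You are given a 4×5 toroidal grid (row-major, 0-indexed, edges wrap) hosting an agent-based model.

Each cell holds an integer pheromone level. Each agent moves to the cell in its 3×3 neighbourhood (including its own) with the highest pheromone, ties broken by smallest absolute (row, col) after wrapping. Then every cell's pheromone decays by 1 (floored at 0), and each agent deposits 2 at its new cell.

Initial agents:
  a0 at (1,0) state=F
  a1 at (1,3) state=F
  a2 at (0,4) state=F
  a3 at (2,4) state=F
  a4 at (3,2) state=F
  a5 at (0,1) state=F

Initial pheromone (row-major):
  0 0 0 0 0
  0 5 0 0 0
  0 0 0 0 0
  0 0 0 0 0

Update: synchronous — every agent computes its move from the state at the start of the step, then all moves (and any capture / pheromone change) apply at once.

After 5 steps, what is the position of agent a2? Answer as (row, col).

t=1: a0@(1,1) a1@(0,2) a2@(0,0) a3@(1,0) a4@(0,1) a5@(1,1) | pheromone: 2 2 2 0 0 / 2 8 0 0 0 / 0 0 0 0 0 / 0 0 0 0 0
t=2: a0@(1,1) a1@(1,1) a2@(1,1) a3@(1,1) a4@(1,1) a5@(1,1) | pheromone: 1 1 1 0 0 / 1 19 0 0 0 / 0 0 0 0 0 / 0 0 0 0 0
t=3: a0@(1,1) a1@(1,1) a2@(1,1) a3@(1,1) a4@(1,1) a5@(1,1) | pheromone: 0 0 0 0 0 / 0 30 0 0 0 / 0 0 0 0 0 / 0 0 0 0 0
t=4: a0@(1,1) a1@(1,1) a2@(1,1) a3@(1,1) a4@(1,1) a5@(1,1) | pheromone: 0 0 0 0 0 / 0 41 0 0 0 / 0 0 0 0 0 / 0 0 0 0 0
t=5: a0@(1,1) a1@(1,1) a2@(1,1) a3@(1,1) a4@(1,1) a5@(1,1) | pheromone: 0 0 0 0 0 / 0 52 0 0 0 / 0 0 0 0 0 / 0 0 0 0 0

(1, 1)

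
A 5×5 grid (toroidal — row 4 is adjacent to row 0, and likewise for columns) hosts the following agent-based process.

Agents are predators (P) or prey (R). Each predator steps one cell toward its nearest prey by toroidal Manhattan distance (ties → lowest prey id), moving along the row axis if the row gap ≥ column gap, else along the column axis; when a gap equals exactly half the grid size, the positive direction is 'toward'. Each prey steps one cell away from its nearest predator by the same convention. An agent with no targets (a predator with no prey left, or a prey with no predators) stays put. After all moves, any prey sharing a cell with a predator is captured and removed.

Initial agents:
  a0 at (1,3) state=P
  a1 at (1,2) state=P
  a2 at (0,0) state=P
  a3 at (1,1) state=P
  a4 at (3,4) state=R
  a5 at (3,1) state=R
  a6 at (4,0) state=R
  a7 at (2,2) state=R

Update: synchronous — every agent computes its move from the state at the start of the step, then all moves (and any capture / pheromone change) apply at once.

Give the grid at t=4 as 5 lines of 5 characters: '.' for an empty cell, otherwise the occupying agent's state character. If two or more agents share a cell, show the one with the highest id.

t=1: a0@(2,3):P a1@(2,2):P a2@(4,0):P a3@(2,1):P a4@(4,4):R a5@(4,1):R a6@(3,0):R a7@(3,2):R
t=2: a0@(3,3):P a1@(3,2):P a2@(4,4):P a3@(3,1):P a4@(4,3):R a5@(4,2):R a6@(2,0):R a7@(4,2):R
t=3: a0@(4,3):P a1@(4,2):P a2@(4,3):P a3@(4,1):P a4@(0,3):R a5@(0,2):R a6@(1,0):R a7@(0,2):R
t=4: a0@(0,3):P a1@(0,2):P a2@(0,3):P a3@(0,1):P a4@(1,3):R a5@(1,2):R a6@(2,0):R a7@(1,2):R

.PPP.
..RR.
R....
.....
.....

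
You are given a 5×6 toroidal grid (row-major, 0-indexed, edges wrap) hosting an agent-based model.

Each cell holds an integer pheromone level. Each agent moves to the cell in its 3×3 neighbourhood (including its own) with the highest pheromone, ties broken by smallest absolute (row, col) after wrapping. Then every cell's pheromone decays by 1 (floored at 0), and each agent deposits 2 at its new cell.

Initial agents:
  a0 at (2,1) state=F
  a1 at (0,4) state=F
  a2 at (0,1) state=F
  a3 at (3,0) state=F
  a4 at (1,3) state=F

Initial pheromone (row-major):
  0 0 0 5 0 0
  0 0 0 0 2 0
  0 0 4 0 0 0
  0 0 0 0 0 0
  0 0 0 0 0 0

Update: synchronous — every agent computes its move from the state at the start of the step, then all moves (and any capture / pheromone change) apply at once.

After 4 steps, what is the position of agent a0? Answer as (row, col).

(2, 2)

t=1: a0@(2,2) a1@(0,3) a2@(0,0) a3@(2,0) a4@(0,3) | pheromone: 2 0 0 8 0 0 / 0 0 0 0 1 0 / 2 0 5 0 0 0 / 0 0 0 0 0 0 / 0 0 0 0 0 0
t=2: a0@(2,2) a1@(0,3) a2@(0,0) a3@(2,0) a4@(0,3) | pheromone: 3 0 0 11 0 0 / 0 0 0 0 0 0 / 3 0 6 0 0 0 / 0 0 0 0 0 0 / 0 0 0 0 0 0
t=3: a0@(2,2) a1@(0,3) a2@(0,0) a3@(2,0) a4@(0,3) | pheromone: 4 0 0 14 0 0 / 0 0 0 0 0 0 / 4 0 7 0 0 0 / 0 0 0 0 0 0 / 0 0 0 0 0 0
t=4: a0@(2,2) a1@(0,3) a2@(0,0) a3@(2,0) a4@(0,3) | pheromone: 5 0 0 17 0 0 / 0 0 0 0 0 0 / 5 0 8 0 0 0 / 0 0 0 0 0 0 / 0 0 0 0 0 0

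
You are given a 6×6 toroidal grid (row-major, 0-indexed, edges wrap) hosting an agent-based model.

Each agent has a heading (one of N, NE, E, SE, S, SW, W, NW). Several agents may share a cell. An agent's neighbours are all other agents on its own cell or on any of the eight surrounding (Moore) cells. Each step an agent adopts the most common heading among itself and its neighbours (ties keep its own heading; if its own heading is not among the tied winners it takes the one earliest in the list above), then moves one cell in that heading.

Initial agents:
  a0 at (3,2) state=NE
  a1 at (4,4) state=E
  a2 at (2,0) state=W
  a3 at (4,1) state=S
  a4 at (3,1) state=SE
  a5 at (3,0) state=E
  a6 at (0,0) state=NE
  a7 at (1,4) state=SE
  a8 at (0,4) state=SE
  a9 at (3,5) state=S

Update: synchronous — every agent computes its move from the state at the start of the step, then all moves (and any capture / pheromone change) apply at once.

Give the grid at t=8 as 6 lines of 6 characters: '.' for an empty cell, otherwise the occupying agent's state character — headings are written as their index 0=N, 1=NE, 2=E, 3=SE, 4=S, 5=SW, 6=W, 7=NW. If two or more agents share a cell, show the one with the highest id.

.4....
.4....
3.....
33....
......
4.....

t=1: a0@(2,3):NE a1@(4,5):E a2@(2,5):W a3@(5,1):S a4@(4,2):SE a5@(4,0):S a6@(5,1):NE a7@(2,5):SE a8@(1,5):SE a9@(3,0):E
t=2: a0@(1,4):NE a1@(4,0):E a2@(3,0):SE a3@(0,1):S a4@(5,3):SE a5@(5,0):S a6@(0,1):S a7@(3,0):SE a8@(2,0):SE a9@(3,1):E
t=3: a0@(0,5):NE a1@(4,1):E a2@(4,1):SE a3@(1,1):S a4@(0,4):SE a5@(0,0):S a6@(1,1):S a7@(4,1):SE a8@(3,1):SE a9@(4,2):SE
t=4: a0@(5,0):NE a1@(5,2):SE a2@(5,2):SE a3@(2,1):S a4@(1,5):SE a5@(1,0):S a6@(2,1):S a7@(5,2):SE a8@(4,2):SE a9@(5,3):SE
t=5: a0@(4,1):NE a1@(0,3):SE a2@(0,3):SE a3@(3,1):S a4@(2,0):SE a5@(2,0):S a6@(3,1):S a7@(0,3):SE a8@(5,3):SE a9@(0,4):SE
t=6: a0@(5,1):S a1@(1,4):SE a2@(1,4):SE a3@(4,1):S a4@(3,0):S a5@(3,0):S a6@(4,1):S a7@(1,4):SE a8@(0,4):SE a9@(1,5):SE
t=7: a0@(0,1):S a1@(2,5):SE a2@(2,5):SE a3@(5,1):S a4@(4,0):S a5@(4,0):S a6@(5,1):S a7@(2,5):SE a8@(1,5):SE a9@(2,0):SE
t=8: a0@(1,1):S a1@(3,0):SE a2@(3,0):SE a3@(0,1):S a4@(5,0):S a5@(5,0):S a6@(0,1):S a7@(3,0):SE a8@(2,0):SE a9@(3,1):SE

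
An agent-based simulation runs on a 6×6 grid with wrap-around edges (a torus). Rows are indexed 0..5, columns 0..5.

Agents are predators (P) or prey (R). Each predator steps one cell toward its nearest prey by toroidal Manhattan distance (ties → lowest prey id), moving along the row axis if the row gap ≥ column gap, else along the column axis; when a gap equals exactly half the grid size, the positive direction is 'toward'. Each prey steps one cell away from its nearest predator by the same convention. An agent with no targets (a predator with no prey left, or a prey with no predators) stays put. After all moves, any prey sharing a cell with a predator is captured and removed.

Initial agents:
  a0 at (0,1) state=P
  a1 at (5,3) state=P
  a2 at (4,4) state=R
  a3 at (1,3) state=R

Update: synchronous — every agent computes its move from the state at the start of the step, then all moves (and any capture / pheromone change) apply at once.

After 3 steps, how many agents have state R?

2

t=1: a0@(0,2):P a1@(4,3):P a2@(3,4):R a3@(2,3):R
t=2: a0@(1,2):P a1@(3,3):P a2@(2,4):R a3@(1,3):R
t=3: a0@(1,3):P a1@(2,3):P a2@(1,4):R a3@(1,4):R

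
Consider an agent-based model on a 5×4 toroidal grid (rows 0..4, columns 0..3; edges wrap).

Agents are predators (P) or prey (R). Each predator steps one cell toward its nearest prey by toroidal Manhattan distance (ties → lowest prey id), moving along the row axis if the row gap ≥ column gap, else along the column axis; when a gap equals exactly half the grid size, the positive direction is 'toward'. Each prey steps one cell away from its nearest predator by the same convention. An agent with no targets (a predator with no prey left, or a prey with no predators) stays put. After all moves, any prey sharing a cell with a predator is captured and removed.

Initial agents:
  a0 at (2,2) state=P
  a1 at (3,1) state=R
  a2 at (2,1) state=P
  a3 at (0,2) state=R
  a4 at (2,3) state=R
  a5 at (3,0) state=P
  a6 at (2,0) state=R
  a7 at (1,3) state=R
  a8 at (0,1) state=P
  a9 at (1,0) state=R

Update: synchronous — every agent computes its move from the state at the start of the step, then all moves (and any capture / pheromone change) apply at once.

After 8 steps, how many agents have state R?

2

t=1: a0@(2,3):P a1@(4,1):R a2@(3,1):P a3@(0,3):R a4@(2,0):R a5@(3,1):P a7@(0,3):R a8@(0,2):P a9@(0,0):R
t=2: a0@(2,0):P a1@(0,1):R a2@(4,1):P a3@(0,0):R a4@(2,1):R a5@(4,1):P a7@(0,0):R a8@(0,3):P
t=3: a0@(2,1):P a1@(1,1):R a2@(0,1):P a4@(2,2):R a5@(0,1):P a8@(0,0):P
t=4: a0@(1,1):P a1@(0,1):R a2@(1,1):P a4@(2,3):R a5@(1,1):P a8@(1,0):P
t=5: a0@(0,1):P a1@(4,1):R a2@(0,1):P a4@(3,3):R a5@(0,1):P a8@(0,0):P
t=6: a0@(4,1):P a1@(3,1):R a2@(4,1):P a4@(2,3):R a5@(4,1):P a8@(4,0):P
t=7: a0@(3,1):P a1@(2,1):R a2@(3,1):P a4@(1,3):R a5@(3,1):P a8@(3,0):P
t=8: a0@(2,1):P a1@(1,1):R a2@(2,1):P a4@(0,3):R a5@(2,1):P a8@(2,0):P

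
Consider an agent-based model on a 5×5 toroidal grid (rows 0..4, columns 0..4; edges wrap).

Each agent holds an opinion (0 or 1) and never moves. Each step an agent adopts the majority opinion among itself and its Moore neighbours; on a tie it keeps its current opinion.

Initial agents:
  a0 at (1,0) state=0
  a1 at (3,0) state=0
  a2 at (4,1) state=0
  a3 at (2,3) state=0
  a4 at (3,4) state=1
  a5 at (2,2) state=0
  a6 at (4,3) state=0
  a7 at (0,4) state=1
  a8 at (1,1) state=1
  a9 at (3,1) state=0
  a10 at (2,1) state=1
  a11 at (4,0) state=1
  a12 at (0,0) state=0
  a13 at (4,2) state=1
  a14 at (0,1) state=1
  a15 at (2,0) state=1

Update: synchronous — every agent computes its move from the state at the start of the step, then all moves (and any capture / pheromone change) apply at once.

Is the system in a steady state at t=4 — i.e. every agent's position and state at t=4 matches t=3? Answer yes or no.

no

t=1: a0@(1,0):1 a1@(3,0):1 a2@(4,1):0 a3@(2,3):0 a4@(3,4):1 a5@(2,2):0 a6@(4,3):1 a7@(0,4):0 a8@(1,1):1 a9@(3,1):0 a10@(2,1):0 a11@(4,0):1 a12@(0,0):1 a13@(4,2):0 a14@(0,1):1 a15@(2,0):1
t=2: a0@(1,0):1 a1@(3,0):1 a2@(4,1):1 a3@(2,3):0 a4@(3,4):1 a5@(2,2):0 a6@(4,3):1 a7@(0,4):1 a8@(1,1):1 a9@(3,1):0 a10@(2,1):1 a11@(4,0):1 a12@(0,0):1 a13@(4,2):0 a14@(0,1):1 a15@(2,0):1
t=3: a0@(1,0):1 a1@(3,0):1 a2@(4,1):1 a3@(2,3):0 a4@(3,4):1 a5@(2,2):0 a6@(4,3):1 a7@(0,4):1 a8@(1,1):1 a9@(3,1):1 a10@(2,1):1 a11@(4,0):1 a12@(0,0):1 a13@(4,2):1 a14@(0,1):1 a15@(2,0):1
t=4: a0@(1,0):1 a1@(3,0):1 a2@(4,1):1 a3@(2,3):0 a4@(3,4):1 a5@(2,2):1 a6@(4,3):1 a7@(0,4):1 a8@(1,1):1 a9@(3,1):1 a10@(2,1):1 a11@(4,0):1 a12@(0,0):1 a13@(4,2):1 a14@(0,1):1 a15@(2,0):1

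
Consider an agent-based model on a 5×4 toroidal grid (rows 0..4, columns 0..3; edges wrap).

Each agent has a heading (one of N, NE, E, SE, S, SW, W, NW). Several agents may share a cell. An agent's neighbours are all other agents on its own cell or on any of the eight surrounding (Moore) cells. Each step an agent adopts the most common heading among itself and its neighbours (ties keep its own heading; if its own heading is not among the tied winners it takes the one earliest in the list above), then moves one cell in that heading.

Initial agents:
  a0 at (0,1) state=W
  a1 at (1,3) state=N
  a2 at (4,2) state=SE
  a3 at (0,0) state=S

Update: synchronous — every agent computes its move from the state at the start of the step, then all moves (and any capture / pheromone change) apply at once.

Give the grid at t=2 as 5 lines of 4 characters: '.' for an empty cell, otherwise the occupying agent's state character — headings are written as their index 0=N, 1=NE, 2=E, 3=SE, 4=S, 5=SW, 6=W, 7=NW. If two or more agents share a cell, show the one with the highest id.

t=1: a0@(0,0):W a1@(0,3):N a2@(0,3):SE a3@(1,0):S
t=2: a0@(0,3):W a1@(4,3):N a2@(1,0):SE a3@(2,0):S

...6
3...
4...
....
...0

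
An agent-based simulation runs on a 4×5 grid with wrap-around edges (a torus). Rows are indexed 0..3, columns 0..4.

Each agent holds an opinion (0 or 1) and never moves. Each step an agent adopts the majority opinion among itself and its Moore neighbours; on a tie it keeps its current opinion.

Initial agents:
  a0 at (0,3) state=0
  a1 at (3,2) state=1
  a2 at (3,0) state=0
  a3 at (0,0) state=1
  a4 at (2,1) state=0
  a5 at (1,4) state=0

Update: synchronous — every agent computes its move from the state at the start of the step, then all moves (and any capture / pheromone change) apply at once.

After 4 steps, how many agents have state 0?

t=1: a0@(0,3):0 a1@(3,2):0 a2@(3,0):0 a3@(0,0):0 a4@(2,1):0 a5@(1,4):0
t=2: (unchanged — steady state)

6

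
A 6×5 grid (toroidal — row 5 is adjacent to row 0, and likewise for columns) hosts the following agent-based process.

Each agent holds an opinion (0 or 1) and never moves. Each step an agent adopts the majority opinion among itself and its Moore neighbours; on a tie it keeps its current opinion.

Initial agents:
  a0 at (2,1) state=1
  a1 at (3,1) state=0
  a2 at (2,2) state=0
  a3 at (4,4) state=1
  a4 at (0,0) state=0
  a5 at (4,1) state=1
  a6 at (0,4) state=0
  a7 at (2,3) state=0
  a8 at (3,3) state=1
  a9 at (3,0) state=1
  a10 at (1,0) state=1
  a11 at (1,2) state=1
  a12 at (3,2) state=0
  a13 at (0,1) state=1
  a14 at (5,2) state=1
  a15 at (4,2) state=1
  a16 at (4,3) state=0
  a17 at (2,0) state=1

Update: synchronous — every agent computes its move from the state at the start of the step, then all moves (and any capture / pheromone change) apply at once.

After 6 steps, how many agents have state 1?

t=1: a0@(2,1):1 a1@(3,1):1 a2@(2,2):0 a3@(4,4):1 a4@(0,0):0 a5@(4,1):1 a6@(0,4):0 a7@(2,3):0 a8@(3,3):0 a9@(3,0):1 a10@(1,0):1 a11@(1,2):1 a12@(3,2):0 a13@(0,1):1 a14@(5,2):1 a15@(4,2):1 a16@(4,3):1 a17@(2,0):1
t=2: a0@(2,1):1 a1@(3,1):1 a2@(2,2):0 a3@(4,4):1 a4@(0,0):0 a5@(4,1):1 a6@(0,4):0 a7@(2,3):0 a8@(3,3):0 a9@(3,0):1 a10@(1,0):1 a11@(1,2):1 a12@(3,2):1 a13@(0,1):1 a14@(5,2):1 a15@(4,2):1 a16@(4,3):1 a17@(2,0):1
t=3: a0@(2,1):1 a1@(3,1):1 a2@(2,2):1 a3@(4,4):1 a4@(0,0):0 a5@(4,1):1 a6@(0,4):0 a7@(2,3):0 a8@(3,3):1 a9@(3,0):1 a10@(1,0):1 a11@(1,2):1 a12@(3,2):1 a13@(0,1):1 a14@(5,2):1 a15@(4,2):1 a16@(4,3):1 a17@(2,0):1
t=4: a0@(2,1):1 a1@(3,1):1 a2@(2,2):1 a3@(4,4):1 a4@(0,0):0 a5@(4,1):1 a6@(0,4):0 a7@(2,3):1 a8@(3,3):1 a9@(3,0):1 a10@(1,0):1 a11@(1,2):1 a12@(3,2):1 a13@(0,1):1 a14@(5,2):1 a15@(4,2):1 a16@(4,3):1 a17@(2,0):1
t=5: (unchanged — steady state)

16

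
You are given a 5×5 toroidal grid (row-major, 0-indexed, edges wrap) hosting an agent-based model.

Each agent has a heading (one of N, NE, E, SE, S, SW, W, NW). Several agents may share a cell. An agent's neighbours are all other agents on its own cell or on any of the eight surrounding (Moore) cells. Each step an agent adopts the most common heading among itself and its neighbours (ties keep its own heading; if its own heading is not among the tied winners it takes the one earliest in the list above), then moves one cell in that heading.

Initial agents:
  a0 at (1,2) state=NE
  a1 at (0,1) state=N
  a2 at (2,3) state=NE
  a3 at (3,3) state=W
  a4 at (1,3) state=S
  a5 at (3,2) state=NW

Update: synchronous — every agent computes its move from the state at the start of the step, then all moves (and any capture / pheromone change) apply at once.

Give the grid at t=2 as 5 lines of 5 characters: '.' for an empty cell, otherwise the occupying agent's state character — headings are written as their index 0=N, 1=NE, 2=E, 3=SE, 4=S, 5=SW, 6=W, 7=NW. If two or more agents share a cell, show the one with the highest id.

t=1: a0@(0,3):NE a1@(4,1):N a2@(1,4):NE a3@(3,2):W a4@(0,4):NE a5@(2,1):NW
t=2: a0@(4,4):NE a1@(3,1):N a2@(0,0):NE a3@(3,1):W a4@(4,0):NE a5@(1,0):NW

1....
7....
.....
.6...
1...1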